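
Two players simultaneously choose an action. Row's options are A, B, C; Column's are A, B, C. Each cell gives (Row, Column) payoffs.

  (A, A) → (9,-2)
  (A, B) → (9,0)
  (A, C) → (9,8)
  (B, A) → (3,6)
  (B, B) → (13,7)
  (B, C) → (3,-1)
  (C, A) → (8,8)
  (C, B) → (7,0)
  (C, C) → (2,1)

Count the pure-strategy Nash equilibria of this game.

2

(A, C): Row gets 9 (best alternative 3); Column gets 8 (best alternative 0). Neither deviates — NE.
Both B: Row gets 13 (best alternative 9); Column gets 7 (best alternative 6). Neither deviates — NE.
Both C is not a NE: Row would switch to A (9 > 2).
No other cell survives both best-response checks, so there are 2 pure NE.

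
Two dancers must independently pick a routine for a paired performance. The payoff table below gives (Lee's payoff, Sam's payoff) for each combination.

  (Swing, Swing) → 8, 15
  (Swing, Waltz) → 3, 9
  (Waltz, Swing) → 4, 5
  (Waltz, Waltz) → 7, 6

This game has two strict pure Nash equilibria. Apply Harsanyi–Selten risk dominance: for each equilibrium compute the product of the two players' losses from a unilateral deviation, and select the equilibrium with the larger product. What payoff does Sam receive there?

15

At both Swing: Lee loses 8 − 4 = 4 by deviating; Sam loses 15 − 9 = 6. Product = 4·6 = 24.
At both Waltz: Lee loses 7 − 3 = 4 by deviating; Sam loses 6 − 5 = 1. Product = 4·1 = 4.
24 > 4, so both Swing is risk-dominant. Sam's payoff there is 15.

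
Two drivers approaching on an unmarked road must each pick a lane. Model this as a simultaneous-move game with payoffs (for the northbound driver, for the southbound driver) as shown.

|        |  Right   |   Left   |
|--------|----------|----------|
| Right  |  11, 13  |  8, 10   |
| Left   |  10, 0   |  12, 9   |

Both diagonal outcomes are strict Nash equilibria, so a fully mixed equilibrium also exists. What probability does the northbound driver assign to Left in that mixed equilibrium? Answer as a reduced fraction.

1/4

The northbound driver's mix p on Right must make the southbound driver indifferent between Right and Left.
The southbound driver's payoff from Right: 13p + 0(1−p). From Left: 10p + 9(1−p).
Set equal: 3p = 9(1−p) → p = 9/12 = 3/4.
Probability on Left is 1 − 3/4 = 1/4.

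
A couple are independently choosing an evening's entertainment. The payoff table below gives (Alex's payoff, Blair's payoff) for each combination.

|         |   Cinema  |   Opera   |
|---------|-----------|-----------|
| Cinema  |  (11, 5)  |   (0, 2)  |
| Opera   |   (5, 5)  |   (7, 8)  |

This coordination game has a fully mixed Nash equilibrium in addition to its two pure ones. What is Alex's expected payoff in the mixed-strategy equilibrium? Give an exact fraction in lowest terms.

77/13

Blair mixes with probability q on Cinema, chosen so Alex is indifferent: 11q + 0(1−q) = 5q + 7(1−q) gives q = 7/13.
Alex's expected payoff (from either row, since indifferent) is 11·7/13 + 0·6/13 = 77/13.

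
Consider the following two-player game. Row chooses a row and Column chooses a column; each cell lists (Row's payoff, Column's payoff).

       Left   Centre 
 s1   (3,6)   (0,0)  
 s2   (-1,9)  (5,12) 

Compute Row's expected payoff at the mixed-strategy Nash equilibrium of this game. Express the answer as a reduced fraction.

5/3

Column mixes with probability q on Left, chosen so Row is indifferent: 3q + 0(1−q) = (-1)q + 5(1−q) gives q = 5/9.
Row's expected payoff (from either row, since indifferent) is 3·5/9 + 0·4/9 = 5/3.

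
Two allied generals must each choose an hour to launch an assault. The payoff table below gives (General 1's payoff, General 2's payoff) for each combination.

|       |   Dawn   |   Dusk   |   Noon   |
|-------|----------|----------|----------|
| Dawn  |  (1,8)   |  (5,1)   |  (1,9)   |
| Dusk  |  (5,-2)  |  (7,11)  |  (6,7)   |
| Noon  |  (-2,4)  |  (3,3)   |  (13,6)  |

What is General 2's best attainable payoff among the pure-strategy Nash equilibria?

11

Both Dusk is a pure NE (General 1: 7 ≥ 5; General 2: 11 ≥ 7). General 2 gets 11.
Both Noon is a pure NE (General 1: 13 ≥ 6; General 2: 6 ≥ 4). General 2 gets 6.
Every other cell has a profitable deviation for at least one player. Highest of {11, 6} is 11.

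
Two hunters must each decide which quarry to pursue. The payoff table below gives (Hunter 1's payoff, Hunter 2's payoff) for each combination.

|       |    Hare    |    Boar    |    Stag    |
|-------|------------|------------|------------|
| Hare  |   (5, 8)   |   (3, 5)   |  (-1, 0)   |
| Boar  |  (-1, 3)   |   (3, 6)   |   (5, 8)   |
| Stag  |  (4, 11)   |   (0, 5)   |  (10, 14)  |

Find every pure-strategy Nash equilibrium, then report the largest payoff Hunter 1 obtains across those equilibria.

Both Hare is a pure NE (Hunter 1: 5 ≥ 4; Hunter 2: 8 ≥ 5). Hunter 1 gets 5.
Both Stag is a pure NE (Hunter 1: 10 ≥ 5; Hunter 2: 14 ≥ 11). Hunter 1 gets 10.
Every other cell has a profitable deviation for at least one player. Highest of {5, 10} is 10.

10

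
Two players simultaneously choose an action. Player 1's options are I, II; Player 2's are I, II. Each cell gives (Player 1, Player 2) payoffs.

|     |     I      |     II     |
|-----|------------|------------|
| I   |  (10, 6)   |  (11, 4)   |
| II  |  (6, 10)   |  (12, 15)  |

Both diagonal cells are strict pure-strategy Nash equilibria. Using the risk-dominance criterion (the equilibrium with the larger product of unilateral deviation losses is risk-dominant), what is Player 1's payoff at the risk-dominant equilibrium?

10

At both I: Player 1 loses 10 − 6 = 4 by deviating; Player 2 loses 6 − 4 = 2. Product = 4·2 = 8.
At both II: Player 1 loses 12 − 11 = 1 by deviating; Player 2 loses 15 − 10 = 5. Product = 1·5 = 5.
8 > 5, so both I is risk-dominant. Player 1's payoff there is 10.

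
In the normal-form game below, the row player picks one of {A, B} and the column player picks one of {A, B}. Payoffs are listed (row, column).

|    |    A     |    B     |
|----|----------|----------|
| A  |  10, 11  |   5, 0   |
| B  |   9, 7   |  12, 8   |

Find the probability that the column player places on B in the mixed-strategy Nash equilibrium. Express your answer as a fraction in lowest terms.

1/8

The column player's mix q on A must make the row player indifferent between A and B.
The row player's payoff from A: 10q + 5(1−q). From B: 9q + 12(1−q).
Set equal: 1q = 7(1−q) → q = 7/8.
Probability on B is 1 − 7/8 = 1/8.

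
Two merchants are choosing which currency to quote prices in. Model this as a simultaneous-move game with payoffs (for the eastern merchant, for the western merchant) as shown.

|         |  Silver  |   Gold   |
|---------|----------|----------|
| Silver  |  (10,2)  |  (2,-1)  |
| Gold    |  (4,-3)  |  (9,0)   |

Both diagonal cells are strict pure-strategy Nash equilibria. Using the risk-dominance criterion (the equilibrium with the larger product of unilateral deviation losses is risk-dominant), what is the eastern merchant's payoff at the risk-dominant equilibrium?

9

At both Silver: the eastern merchant loses 10 − 4 = 6 by deviating; the western merchant loses 2 − (-1) = 3. Product = 6·3 = 18.
At both Gold: the eastern merchant loses 9 − 2 = 7 by deviating; the western merchant loses 0 − (-3) = 3. Product = 7·3 = 21.
21 > 18, so both Gold is risk-dominant. The eastern merchant's payoff there is 9.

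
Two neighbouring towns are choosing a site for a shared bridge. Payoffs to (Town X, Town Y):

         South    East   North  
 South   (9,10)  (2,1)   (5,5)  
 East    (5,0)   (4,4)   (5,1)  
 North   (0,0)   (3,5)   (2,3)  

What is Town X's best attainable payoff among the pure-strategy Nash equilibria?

Both South is a pure NE (Town X: 9 ≥ 5; Town Y: 10 ≥ 5). Town X gets 9.
Both East is a pure NE (Town X: 4 ≥ 3; Town Y: 4 ≥ 1). Town X gets 4.
Every other cell has a profitable deviation for at least one player. Highest of {9, 4} is 9.

9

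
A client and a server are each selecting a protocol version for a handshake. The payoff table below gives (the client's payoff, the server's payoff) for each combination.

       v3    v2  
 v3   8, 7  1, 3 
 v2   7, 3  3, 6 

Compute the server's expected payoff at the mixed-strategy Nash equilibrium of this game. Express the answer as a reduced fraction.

The client mixes with probability p on v3, chosen so the server is indifferent: 7p + 3(1−p) = 3p + 6(1−p) gives p = 3/7.
The server's expected payoff is 7·3/7 + 3·4/7 = 33/7.

33/7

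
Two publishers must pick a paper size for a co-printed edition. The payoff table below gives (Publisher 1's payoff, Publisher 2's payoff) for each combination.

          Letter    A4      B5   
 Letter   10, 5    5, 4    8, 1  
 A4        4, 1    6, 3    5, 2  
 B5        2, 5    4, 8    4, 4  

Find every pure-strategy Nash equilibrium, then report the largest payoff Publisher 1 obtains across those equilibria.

10

Both Letter is a pure NE (Publisher 1: 10 ≥ 4; Publisher 2: 5 ≥ 4). Publisher 1 gets 10.
Both A4 is a pure NE (Publisher 1: 6 ≥ 5; Publisher 2: 3 ≥ 2). Publisher 1 gets 6.
Every other cell has a profitable deviation for at least one player. Highest of {10, 6} is 10.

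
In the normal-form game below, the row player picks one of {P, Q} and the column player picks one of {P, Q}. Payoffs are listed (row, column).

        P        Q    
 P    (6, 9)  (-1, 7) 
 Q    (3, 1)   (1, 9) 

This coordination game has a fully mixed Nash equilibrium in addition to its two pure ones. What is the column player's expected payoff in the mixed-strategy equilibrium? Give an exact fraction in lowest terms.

The row player mixes with probability p on P, chosen so the column player is indifferent: 9p + 1(1−p) = 7p + 9(1−p) gives p = 4/5.
The column player's expected payoff is 9·4/5 + 1·1/5 = 37/5.

37/5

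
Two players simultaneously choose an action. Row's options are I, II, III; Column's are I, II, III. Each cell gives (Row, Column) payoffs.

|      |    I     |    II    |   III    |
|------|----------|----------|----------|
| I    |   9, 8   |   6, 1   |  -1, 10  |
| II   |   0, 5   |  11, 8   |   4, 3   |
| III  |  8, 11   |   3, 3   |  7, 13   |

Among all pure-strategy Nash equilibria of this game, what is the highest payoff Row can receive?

Both II is a pure NE (Row: 11 ≥ 6; Column: 8 ≥ 5). Row gets 11.
Both III is a pure NE (Row: 7 ≥ 4; Column: 13 ≥ 11). Row gets 7.
Every other cell has a profitable deviation for at least one player. Highest of {11, 7} is 11.

11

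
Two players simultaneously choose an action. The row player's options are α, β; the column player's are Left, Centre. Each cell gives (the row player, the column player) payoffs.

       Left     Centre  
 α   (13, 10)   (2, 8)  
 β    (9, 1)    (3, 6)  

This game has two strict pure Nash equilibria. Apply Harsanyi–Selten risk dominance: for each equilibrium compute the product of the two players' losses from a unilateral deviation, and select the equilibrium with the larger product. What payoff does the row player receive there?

At (α, Left): the row player loses 13 − 9 = 4 by deviating; the column player loses 10 − 8 = 2. Product = 4·2 = 8.
At (β, Centre): the row player loses 3 − 2 = 1 by deviating; the column player loses 6 − 1 = 5. Product = 1·5 = 5.
8 > 5, so (α, Left) is risk-dominant. The row player's payoff there is 13.

13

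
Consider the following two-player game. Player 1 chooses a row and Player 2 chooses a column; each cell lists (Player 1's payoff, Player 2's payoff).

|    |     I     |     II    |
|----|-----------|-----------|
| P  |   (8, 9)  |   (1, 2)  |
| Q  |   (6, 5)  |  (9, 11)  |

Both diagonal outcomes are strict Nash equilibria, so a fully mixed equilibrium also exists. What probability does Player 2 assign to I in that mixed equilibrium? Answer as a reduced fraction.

Player 2's mix q on I must make Player 1 indifferent between P and Q.
Player 1's payoff from P: 8q + 1(1−q). From Q: 6q + 9(1−q).
Set equal: 2q = 8(1−q) → q = 8/10 = 4/5.

4/5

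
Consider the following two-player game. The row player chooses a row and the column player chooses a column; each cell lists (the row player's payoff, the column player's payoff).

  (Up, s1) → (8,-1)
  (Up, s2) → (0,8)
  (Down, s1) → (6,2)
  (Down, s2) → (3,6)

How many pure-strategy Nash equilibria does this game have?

1

(Down, s2): the row player gets 3 (best alternative 0); the column player gets 6 (best alternative 2). Neither deviates — NE.
(Up, s1) is not a NE: the column player would switch to s2 (8 > -1).
No other cell survives both best-response checks, so there is 1 pure NE.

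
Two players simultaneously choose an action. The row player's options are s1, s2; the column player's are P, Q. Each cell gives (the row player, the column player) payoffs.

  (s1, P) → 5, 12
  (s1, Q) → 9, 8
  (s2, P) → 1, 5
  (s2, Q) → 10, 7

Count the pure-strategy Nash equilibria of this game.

2

(s1, P): the row player gets 5 (best alternative 1); the column player gets 12 (best alternative 8). Neither deviates — NE.
(s2, Q): the row player gets 10 (best alternative 9); the column player gets 7 (best alternative 5). Neither deviates — NE.
(s2, P) is not a NE: the row player would switch to s1 (5 > 1).
No other cell survives both best-response checks, so there are 2 pure NE.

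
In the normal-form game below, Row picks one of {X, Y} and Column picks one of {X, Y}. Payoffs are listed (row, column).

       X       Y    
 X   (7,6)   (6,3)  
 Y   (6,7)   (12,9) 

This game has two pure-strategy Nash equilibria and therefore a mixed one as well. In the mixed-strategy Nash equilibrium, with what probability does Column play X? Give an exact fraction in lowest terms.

Column's mix q on X must make Row indifferent between X and Y.
Row's payoff from X: 7q + 6(1−q). From Y: 6q + 12(1−q).
Set equal: 1q = 6(1−q) → q = 6/7.

6/7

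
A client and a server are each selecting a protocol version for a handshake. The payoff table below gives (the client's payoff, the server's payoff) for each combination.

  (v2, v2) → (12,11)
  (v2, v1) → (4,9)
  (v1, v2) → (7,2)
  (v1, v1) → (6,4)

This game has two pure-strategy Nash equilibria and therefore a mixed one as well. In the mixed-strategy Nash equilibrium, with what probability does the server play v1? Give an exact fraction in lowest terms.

The server's mix q on v2 must make the client indifferent between v2 and v1.
The client's payoff from v2: 12q + 4(1−q). From v1: 7q + 6(1−q).
Set equal: 5q = 2(1−q) → q = 2/7.
Probability on v1 is 1 − 2/7 = 5/7.

5/7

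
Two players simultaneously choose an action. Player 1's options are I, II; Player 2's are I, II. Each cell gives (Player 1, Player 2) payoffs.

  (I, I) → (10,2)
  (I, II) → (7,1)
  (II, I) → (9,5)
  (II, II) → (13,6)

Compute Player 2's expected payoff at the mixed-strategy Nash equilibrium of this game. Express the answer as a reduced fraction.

7/2

Player 1 mixes with probability p on I, chosen so Player 2 is indifferent: 2p + 5(1−p) = 1p + 6(1−p) gives p = 1/2.
Player 2's expected payoff is 2·1/2 + 5·1/2 = 7/2.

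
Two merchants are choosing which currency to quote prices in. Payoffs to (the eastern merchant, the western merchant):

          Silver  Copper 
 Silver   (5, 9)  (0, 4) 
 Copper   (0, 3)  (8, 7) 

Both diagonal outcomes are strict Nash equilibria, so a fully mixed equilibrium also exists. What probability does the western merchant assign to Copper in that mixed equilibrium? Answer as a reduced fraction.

5/13

The western merchant's mix q on Silver must make the eastern merchant indifferent between Silver and Copper.
The eastern merchant's payoff from Silver: 5q + 0(1−q). From Copper: 0q + 8(1−q).
Set equal: 5q = 8(1−q) → q = 8/13.
Probability on Copper is 1 − 8/13 = 5/13.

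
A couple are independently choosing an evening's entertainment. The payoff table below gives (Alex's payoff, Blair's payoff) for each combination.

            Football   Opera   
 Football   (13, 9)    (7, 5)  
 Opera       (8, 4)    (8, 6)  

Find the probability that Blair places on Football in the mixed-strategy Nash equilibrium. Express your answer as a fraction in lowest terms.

1/6

Blair's mix q on Football must make Alex indifferent between Football and Opera.
Alex's payoff from Football: 13q + 7(1−q). From Opera: 8q + 8(1−q).
Set equal: 5q = 1(1−q) → q = 1/6.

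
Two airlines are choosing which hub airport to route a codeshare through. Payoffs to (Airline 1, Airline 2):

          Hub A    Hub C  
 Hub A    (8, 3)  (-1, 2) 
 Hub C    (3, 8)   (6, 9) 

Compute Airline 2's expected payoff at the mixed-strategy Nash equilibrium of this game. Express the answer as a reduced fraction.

Airline 1 mixes with probability p on Hub A, chosen so Airline 2 is indifferent: 3p + 8(1−p) = 2p + 9(1−p) gives p = 1/2.
Airline 2's expected payoff is 3·1/2 + 8·1/2 = 11/2.

11/2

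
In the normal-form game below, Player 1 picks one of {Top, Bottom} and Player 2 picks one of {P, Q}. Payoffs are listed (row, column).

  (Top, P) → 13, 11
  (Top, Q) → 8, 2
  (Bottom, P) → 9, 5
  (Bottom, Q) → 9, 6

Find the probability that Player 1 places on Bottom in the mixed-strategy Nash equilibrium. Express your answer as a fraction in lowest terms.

9/10

Player 1's mix p on Top must make Player 2 indifferent between P and Q.
Player 2's payoff from P: 11p + 5(1−p). From Q: 2p + 6(1−p).
Set equal: 9p = 1(1−p) → p = 1/10.
Probability on Bottom is 1 − 1/10 = 9/10.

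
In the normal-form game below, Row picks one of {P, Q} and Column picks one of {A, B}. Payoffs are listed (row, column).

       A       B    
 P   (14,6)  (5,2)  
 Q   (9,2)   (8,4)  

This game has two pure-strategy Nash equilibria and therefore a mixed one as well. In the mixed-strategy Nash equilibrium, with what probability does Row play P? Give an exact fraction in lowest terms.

Row's mix p on P must make Column indifferent between A and B.
Column's payoff from A: 6p + 2(1−p). From B: 2p + 4(1−p).
Set equal: 4p = 2(1−p) → p = 2/6 = 1/3.

1/3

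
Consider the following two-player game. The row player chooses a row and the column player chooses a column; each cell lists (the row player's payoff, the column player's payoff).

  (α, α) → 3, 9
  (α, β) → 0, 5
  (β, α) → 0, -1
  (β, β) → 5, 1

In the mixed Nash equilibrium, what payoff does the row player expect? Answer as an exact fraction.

The column player mixes with probability q on α, chosen so the row player is indifferent: 3q + 0(1−q) = 0q + 5(1−q) gives q = 5/8.
The row player's expected payoff (from either row, since indifferent) is 3·5/8 + 0·3/8 = 15/8.

15/8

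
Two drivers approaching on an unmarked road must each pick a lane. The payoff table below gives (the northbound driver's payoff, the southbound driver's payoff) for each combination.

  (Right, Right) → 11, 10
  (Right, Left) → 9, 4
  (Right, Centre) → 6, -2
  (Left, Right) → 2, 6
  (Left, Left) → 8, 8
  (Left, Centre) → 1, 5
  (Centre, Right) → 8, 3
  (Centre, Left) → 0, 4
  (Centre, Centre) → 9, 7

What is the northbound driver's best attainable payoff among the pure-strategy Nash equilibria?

11

Both Right is a pure NE (the northbound driver: 11 ≥ 8; the southbound driver: 10 ≥ 4). The northbound driver gets 11.
Both Centre is a pure NE (the northbound driver: 9 ≥ 6; the southbound driver: 7 ≥ 4). The northbound driver gets 9.
Every other cell has a profitable deviation for at least one player. Highest of {11, 9} is 11.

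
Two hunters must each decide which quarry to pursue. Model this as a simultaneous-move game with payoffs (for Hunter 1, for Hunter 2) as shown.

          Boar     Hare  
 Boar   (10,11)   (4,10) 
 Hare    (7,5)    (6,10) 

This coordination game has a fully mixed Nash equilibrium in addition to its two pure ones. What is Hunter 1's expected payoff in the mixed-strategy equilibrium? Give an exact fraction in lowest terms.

Hunter 2 mixes with probability q on Boar, chosen so Hunter 1 is indifferent: 10q + 4(1−q) = 7q + 6(1−q) gives q = 2/5.
Hunter 1's expected payoff (from either row, since indifferent) is 10·2/5 + 4·3/5 = 32/5.

32/5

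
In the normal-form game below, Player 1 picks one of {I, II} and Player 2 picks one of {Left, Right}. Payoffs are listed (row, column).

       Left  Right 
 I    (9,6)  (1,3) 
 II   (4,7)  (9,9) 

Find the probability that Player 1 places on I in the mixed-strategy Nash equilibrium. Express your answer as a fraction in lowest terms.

2/5

Player 1's mix p on I must make Player 2 indifferent between Left and Right.
Player 2's payoff from Left: 6p + 7(1−p). From Right: 3p + 9(1−p).
Set equal: 3p = 2(1−p) → p = 2/5.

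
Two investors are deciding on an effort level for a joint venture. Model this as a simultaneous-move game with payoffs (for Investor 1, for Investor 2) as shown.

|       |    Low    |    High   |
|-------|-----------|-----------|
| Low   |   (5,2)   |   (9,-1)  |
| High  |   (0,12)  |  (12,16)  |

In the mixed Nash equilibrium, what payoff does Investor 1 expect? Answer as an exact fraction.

Investor 2 mixes with probability q on Low, chosen so Investor 1 is indifferent: 5q + 9(1−q) = 0q + 12(1−q) gives q = 3/8.
Investor 1's expected payoff (from either row, since indifferent) is 5·3/8 + 9·5/8 = 15/2.

15/2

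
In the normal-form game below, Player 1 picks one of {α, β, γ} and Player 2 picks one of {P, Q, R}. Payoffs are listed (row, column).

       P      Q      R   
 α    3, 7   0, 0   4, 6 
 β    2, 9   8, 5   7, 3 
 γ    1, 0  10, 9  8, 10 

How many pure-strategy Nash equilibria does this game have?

2

(α, P): Player 1 gets 3 (best alternative 2); Player 2 gets 7 (best alternative 6). Neither deviates — NE.
(γ, R): Player 1 gets 8 (best alternative 7); Player 2 gets 10 (best alternative 9). Neither deviates — NE.
(β, Q) is not a NE: Player 1 would switch to γ (10 > 8).
No other cell survives both best-response checks, so there are 2 pure NE.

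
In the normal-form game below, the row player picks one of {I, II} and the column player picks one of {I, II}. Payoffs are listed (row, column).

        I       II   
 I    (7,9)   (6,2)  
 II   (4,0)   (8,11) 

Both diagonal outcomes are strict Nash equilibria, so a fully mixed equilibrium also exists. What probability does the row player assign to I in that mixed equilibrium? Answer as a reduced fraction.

The row player's mix p on I must make the column player indifferent between I and II.
The column player's payoff from I: 9p + 0(1−p). From II: 2p + 11(1−p).
Set equal: 7p = 11(1−p) → p = 11/18.

11/18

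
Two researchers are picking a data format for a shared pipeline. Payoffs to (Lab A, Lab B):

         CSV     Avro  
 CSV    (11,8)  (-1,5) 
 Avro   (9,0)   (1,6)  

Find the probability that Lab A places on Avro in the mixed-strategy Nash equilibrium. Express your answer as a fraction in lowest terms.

Lab A's mix p on CSV must make Lab B indifferent between CSV and Avro.
Lab B's payoff from CSV: 8p + 0(1−p). From Avro: 5p + 6(1−p).
Set equal: 3p = 6(1−p) → p = 6/9 = 2/3.
Probability on Avro is 1 − 2/3 = 1/3.

1/3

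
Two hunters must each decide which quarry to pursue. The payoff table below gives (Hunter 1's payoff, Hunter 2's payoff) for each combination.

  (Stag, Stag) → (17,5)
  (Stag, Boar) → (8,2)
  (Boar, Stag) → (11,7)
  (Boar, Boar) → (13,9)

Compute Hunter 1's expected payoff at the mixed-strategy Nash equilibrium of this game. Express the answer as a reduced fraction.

133/11

Hunter 2 mixes with probability q on Stag, chosen so Hunter 1 is indifferent: 17q + 8(1−q) = 11q + 13(1−q) gives q = 5/11.
Hunter 1's expected payoff (from either row, since indifferent) is 17·5/11 + 8·6/11 = 133/11.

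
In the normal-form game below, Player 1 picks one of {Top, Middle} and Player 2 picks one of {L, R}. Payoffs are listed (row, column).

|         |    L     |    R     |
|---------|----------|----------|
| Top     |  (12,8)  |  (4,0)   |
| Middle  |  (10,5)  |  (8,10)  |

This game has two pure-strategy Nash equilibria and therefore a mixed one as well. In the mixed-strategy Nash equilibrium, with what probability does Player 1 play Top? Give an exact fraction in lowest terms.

Player 1's mix p on Top must make Player 2 indifferent between L and R.
Player 2's payoff from L: 8p + 5(1−p). From R: 0p + 10(1−p).
Set equal: 8p = 5(1−p) → p = 5/13.

5/13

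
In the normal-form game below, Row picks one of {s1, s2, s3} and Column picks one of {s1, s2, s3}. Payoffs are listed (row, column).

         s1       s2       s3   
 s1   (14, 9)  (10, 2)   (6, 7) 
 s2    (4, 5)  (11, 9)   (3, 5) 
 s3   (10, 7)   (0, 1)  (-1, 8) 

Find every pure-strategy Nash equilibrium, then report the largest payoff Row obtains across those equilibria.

Both s1 is a pure NE (Row: 14 ≥ 10; Column: 9 ≥ 7). Row gets 14.
Both s2 is a pure NE (Row: 11 ≥ 10; Column: 9 ≥ 5). Row gets 11.
Every other cell has a profitable deviation for at least one player. Highest of {14, 11} is 14.

14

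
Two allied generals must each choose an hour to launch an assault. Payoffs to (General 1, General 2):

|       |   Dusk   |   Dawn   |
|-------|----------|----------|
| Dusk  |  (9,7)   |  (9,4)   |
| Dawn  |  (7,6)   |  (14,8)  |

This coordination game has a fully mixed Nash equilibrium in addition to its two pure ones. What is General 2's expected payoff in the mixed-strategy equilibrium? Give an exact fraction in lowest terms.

32/5

General 1 mixes with probability p on Dusk, chosen so General 2 is indifferent: 7p + 6(1−p) = 4p + 8(1−p) gives p = 2/5.
General 2's expected payoff is 7·2/5 + 6·3/5 = 32/5.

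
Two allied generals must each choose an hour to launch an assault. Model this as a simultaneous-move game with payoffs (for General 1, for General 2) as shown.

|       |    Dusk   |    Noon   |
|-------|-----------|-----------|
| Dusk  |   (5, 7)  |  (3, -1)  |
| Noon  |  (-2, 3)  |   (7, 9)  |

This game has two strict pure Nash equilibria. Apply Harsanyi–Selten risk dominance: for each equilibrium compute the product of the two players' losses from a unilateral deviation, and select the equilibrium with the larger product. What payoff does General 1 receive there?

5

At both Dusk: General 1 loses 5 − (-2) = 7 by deviating; General 2 loses 7 − (-1) = 8. Product = 7·8 = 56.
At both Noon: General 1 loses 7 − 3 = 4 by deviating; General 2 loses 9 − 3 = 6. Product = 4·6 = 24.
56 > 24, so both Dusk is risk-dominant. General 1's payoff there is 5.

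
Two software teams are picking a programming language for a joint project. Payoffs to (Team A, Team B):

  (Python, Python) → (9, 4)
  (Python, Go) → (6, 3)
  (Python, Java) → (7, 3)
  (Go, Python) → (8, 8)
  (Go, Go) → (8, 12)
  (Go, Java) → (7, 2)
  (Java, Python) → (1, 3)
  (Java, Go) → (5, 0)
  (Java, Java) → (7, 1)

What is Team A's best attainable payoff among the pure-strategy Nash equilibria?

9

Both Python is a pure NE (Team A: 9 ≥ 8; Team B: 4 ≥ 3). Team A gets 9.
Both Go is a pure NE (Team A: 8 ≥ 6; Team B: 12 ≥ 8). Team A gets 8.
Every other cell has a profitable deviation for at least one player. Highest of {9, 8} is 9.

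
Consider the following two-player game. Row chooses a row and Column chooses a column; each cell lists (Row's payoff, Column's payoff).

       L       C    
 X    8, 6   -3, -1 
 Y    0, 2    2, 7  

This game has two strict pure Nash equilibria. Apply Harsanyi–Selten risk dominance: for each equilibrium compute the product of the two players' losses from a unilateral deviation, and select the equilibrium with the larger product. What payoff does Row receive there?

8

At (X, L): Row loses 8 − 0 = 8 by deviating; Column loses 6 − (-1) = 7. Product = 8·7 = 56.
At (Y, C): Row loses 2 − (-3) = 5 by deviating; Column loses 7 − 2 = 5. Product = 5·5 = 25.
56 > 25, so (X, L) is risk-dominant. Row's payoff there is 8.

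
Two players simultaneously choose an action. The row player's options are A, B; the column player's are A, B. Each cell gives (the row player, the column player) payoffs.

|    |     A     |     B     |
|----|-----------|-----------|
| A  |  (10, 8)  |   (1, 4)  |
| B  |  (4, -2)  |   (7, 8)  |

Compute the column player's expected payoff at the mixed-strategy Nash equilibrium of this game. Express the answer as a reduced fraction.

The row player mixes with probability p on A, chosen so the column player is indifferent: 8p + (-2)(1−p) = 4p + 8(1−p) gives p = 5/7.
The column player's expected payoff is 8·5/7 + (-2)·2/7 = 36/7.

36/7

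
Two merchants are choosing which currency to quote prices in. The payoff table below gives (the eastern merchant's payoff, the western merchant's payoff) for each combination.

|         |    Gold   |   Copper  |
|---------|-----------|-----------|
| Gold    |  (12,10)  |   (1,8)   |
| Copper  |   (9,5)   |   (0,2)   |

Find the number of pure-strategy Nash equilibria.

1

Both Gold: the eastern merchant gets 12 (best alternative 9); the western merchant gets 10 (best alternative 8). Neither deviates — NE.
Both Copper is not a NE: the eastern merchant would switch to Gold (1 > 0).
No other cell survives both best-response checks, so there is 1 pure NE.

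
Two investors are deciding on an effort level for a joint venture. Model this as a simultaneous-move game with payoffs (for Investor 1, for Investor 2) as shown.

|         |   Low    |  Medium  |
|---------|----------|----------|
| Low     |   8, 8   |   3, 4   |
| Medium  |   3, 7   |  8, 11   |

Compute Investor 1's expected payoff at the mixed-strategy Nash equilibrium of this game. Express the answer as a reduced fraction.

Investor 2 mixes with probability q on Low, chosen so Investor 1 is indifferent: 8q + 3(1−q) = 3q + 8(1−q) gives q = 1/2.
Investor 1's expected payoff (from either row, since indifferent) is 8·1/2 + 3·1/2 = 11/2.

11/2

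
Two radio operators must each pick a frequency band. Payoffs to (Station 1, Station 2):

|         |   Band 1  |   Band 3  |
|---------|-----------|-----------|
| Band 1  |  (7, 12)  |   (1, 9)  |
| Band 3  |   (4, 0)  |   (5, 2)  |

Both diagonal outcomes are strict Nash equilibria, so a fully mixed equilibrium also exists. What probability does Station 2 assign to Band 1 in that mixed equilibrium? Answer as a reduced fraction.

Station 2's mix q on Band 1 must make Station 1 indifferent between Band 1 and Band 3.
Station 1's payoff from Band 1: 7q + 1(1−q). From Band 3: 4q + 5(1−q).
Set equal: 3q = 4(1−q) → q = 4/7.

4/7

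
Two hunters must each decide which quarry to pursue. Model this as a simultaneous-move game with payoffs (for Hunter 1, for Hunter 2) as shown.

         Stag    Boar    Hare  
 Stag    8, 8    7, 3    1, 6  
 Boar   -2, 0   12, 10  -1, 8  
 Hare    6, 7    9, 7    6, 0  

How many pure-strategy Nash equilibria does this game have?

Both Stag: Hunter 1 gets 8 (best alternative 6); Hunter 2 gets 8 (best alternative 6). Neither deviates — NE.
Both Boar: Hunter 1 gets 12 (best alternative 9); Hunter 2 gets 10 (best alternative 8). Neither deviates — NE.
Both Hare is not a NE: Hunter 2 would switch to Stag (7 > 0).
No other cell survives both best-response checks, so there are 2 pure NE.

2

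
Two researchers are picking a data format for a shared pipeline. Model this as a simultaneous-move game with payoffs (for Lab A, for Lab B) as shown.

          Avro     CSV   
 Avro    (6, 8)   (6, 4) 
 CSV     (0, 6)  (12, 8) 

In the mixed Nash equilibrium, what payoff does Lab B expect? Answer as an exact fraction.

20/3

Lab A mixes with probability p on Avro, chosen so Lab B is indifferent: 8p + 6(1−p) = 4p + 8(1−p) gives p = 1/3.
Lab B's expected payoff is 8·1/3 + 6·2/3 = 20/3.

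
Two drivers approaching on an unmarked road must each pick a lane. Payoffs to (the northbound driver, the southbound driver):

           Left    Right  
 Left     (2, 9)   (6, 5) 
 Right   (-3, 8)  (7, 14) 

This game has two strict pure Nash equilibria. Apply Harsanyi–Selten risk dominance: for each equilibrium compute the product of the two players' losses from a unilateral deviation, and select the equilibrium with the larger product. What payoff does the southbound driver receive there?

At both Left: the northbound driver loses 2 − (-3) = 5 by deviating; the southbound driver loses 9 − 5 = 4. Product = 5·4 = 20.
At both Right: the northbound driver loses 7 − 6 = 1 by deviating; the southbound driver loses 14 − 8 = 6. Product = 1·6 = 6.
20 > 6, so both Left is risk-dominant. The southbound driver's payoff there is 9.

9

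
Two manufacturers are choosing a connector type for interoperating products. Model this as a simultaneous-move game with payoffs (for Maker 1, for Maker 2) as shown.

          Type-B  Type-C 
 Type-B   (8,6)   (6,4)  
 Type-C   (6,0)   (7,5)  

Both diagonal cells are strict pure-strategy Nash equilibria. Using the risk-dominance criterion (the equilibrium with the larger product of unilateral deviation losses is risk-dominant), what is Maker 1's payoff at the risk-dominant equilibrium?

At both Type-B: Maker 1 loses 8 − 6 = 2 by deviating; Maker 2 loses 6 − 4 = 2. Product = 2·2 = 4.
At both Type-C: Maker 1 loses 7 − 6 = 1 by deviating; Maker 2 loses 5 − 0 = 5. Product = 1·5 = 5.
5 > 4, so both Type-C is risk-dominant. Maker 1's payoff there is 7.

7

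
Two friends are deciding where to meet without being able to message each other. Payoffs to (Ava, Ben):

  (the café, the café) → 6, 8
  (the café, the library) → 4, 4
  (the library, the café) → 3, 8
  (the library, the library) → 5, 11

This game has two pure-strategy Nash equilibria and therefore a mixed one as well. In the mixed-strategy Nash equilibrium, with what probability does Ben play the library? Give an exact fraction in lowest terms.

3/4

Ben's mix q on the café must make Ava indifferent between the café and the library.
Ava's payoff from the café: 6q + 4(1−q). From the library: 3q + 5(1−q).
Set equal: 3q = 1(1−q) → q = 1/4.
Probability on the library is 1 − 1/4 = 3/4.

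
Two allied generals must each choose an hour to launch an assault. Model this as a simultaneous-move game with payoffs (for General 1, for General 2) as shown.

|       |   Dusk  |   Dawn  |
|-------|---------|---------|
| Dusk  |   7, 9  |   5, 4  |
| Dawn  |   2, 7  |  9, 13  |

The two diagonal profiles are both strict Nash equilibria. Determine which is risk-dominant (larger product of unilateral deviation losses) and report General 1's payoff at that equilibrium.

At both Dusk: General 1 loses 7 − 2 = 5 by deviating; General 2 loses 9 − 4 = 5. Product = 5·5 = 25.
At both Dawn: General 1 loses 9 − 5 = 4 by deviating; General 2 loses 13 − 7 = 6. Product = 4·6 = 24.
25 > 24, so both Dusk is risk-dominant. General 1's payoff there is 7.

7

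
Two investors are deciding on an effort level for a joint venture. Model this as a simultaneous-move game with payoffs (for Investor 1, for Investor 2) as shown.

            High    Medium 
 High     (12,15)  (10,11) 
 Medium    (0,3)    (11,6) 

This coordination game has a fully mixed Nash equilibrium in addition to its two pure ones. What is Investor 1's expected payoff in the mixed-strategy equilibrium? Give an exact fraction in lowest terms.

132/13

Investor 2 mixes with probability q on High, chosen so Investor 1 is indifferent: 12q + 10(1−q) = 0q + 11(1−q) gives q = 1/13.
Investor 1's expected payoff (from either row, since indifferent) is 12·1/13 + 10·12/13 = 132/13.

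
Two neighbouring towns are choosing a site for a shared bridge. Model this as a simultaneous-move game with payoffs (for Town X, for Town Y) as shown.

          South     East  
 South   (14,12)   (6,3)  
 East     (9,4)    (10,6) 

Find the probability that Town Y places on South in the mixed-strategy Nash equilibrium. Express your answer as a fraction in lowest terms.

4/9

Town Y's mix q on South must make Town X indifferent between South and East.
Town X's payoff from South: 14q + 6(1−q). From East: 9q + 10(1−q).
Set equal: 5q = 4(1−q) → q = 4/9.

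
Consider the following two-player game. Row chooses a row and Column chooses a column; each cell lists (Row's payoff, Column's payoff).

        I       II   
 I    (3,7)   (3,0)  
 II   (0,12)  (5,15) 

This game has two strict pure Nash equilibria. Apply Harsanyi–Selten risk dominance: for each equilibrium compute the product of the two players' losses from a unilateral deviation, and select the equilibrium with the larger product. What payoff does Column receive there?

At both I: Row loses 3 − 0 = 3 by deviating; Column loses 7 − 0 = 7. Product = 3·7 = 21.
At both II: Row loses 5 − 3 = 2 by deviating; Column loses 15 − 12 = 3. Product = 2·3 = 6.
21 > 6, so both I is risk-dominant. Column's payoff there is 7.

7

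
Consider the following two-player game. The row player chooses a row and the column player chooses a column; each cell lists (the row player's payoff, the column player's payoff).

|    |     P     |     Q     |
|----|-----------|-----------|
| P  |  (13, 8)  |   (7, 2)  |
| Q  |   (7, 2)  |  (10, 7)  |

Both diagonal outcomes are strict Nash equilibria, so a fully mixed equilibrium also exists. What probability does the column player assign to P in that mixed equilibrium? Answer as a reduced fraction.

1/3

The column player's mix q on P must make the row player indifferent between P and Q.
The row player's payoff from P: 13q + 7(1−q). From Q: 7q + 10(1−q).
Set equal: 6q = 3(1−q) → q = 3/9 = 1/3.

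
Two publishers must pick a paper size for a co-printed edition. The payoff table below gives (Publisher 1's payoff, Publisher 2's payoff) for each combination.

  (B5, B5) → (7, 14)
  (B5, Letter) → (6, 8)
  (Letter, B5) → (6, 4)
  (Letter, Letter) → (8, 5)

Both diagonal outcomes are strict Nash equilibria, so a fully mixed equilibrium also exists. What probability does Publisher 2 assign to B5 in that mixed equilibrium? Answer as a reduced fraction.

2/3

Publisher 2's mix q on B5 must make Publisher 1 indifferent between B5 and Letter.
Publisher 1's payoff from B5: 7q + 6(1−q). From Letter: 6q + 8(1−q).
Set equal: 1q = 2(1−q) → q = 2/3.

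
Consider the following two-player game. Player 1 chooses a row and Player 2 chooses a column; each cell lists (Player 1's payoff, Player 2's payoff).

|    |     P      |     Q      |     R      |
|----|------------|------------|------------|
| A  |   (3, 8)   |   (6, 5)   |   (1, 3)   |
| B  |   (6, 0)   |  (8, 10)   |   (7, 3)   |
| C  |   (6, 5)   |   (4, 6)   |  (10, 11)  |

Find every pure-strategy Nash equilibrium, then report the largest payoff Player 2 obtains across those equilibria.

11

(B, Q) is a pure NE (Player 1: 8 ≥ 6; Player 2: 10 ≥ 3). Player 2 gets 10.
(C, R) is a pure NE (Player 1: 10 ≥ 7; Player 2: 11 ≥ 6). Player 2 gets 11.
Every other cell has a profitable deviation for at least one player. Highest of {10, 11} is 11.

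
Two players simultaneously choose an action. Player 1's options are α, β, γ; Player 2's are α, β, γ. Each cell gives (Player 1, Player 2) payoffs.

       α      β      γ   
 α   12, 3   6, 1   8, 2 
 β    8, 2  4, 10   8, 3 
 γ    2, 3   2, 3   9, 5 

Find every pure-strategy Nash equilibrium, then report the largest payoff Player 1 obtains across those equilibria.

Both α is a pure NE (Player 1: 12 ≥ 8; Player 2: 3 ≥ 2). Player 1 gets 12.
Both γ is a pure NE (Player 1: 9 ≥ 8; Player 2: 5 ≥ 3). Player 1 gets 9.
Every other cell has a profitable deviation for at least one player. Highest of {12, 9} is 12.

12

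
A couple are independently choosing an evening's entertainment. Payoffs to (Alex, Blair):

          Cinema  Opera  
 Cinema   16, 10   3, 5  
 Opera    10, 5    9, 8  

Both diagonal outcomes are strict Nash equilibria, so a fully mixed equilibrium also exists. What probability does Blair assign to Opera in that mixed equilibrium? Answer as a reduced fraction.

Blair's mix q on Cinema must make Alex indifferent between Cinema and Opera.
Alex's payoff from Cinema: 16q + 3(1−q). From Opera: 10q + 9(1−q).
Set equal: 6q = 6(1−q) → q = 6/12 = 1/2.
Probability on Opera is 1 − 1/2 = 1/2.

1/2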